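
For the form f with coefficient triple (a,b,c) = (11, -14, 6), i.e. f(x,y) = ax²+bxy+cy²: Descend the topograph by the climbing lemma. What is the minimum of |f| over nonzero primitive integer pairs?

translate: b→8 (≡-14 mod 22), so (11,-14,6)→(11,8,3)
flip: (11,8,3)→(3,-8,11)
translate: b→-2 (≡-8 mod 6), so (3,-8,11)→(3,-2,6)
reduced (well bottom): (3,-2,6) with a≤c, −a<b≤a
well minimum = a = 3

3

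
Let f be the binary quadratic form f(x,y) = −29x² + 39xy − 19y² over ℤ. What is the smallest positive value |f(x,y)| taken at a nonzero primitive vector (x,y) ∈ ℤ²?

translate: b→19 (≡-39 mod 58), so (29,-39,19)→(29,19,9)
flip: (29,19,9)→(9,-19,29)
translate: b→-1 (≡-19 mod 18), so (9,-19,29)→(9,-1,19)
reduced (well bottom): (9,-1,19) with a≤c, −a<b≤a
well minimum |f| = |-9| = 9 (negative-definite)

9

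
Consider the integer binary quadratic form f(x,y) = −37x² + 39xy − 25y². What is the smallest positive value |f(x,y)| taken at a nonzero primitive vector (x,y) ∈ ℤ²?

translate: b→35 (≡-39 mod 74), so (37,-39,25)→(37,35,23)
flip: (37,35,23)→(23,-35,37)
translate: b→11 (≡-35 mod 46), so (23,-35,37)→(23,11,25)
reduced (well bottom): (23,11,25) with a≤c, −a<b≤a
well minimum |f| = |-23| = 23 (negative-definite)

23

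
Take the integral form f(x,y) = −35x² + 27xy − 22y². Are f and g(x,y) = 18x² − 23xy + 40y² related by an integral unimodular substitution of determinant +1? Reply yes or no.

D₁ = -2351, D₂ = -2351
f is negative-definite; reduce −f:
−f: flip: (35,-27,22)→(22,27,35)
−f: translate: b→-17 (≡27 mod 44), so (22,27,35)→(22,-17,30)
−f: reduced (well bottom): (22,-17,30) with a≤c, −a<b≤a
flip sign back: reduced form of f is (-22,17,-30)
g: translate: b→13 (≡-23 mod 36), so (18,-23,40)→(18,13,35)
g: reduced (well bottom): (18,13,35) with a≤c, −a<b≤a
reduced forms (-22, 17, -30) vs (18, 13, 35) ⇒ inequivalent

no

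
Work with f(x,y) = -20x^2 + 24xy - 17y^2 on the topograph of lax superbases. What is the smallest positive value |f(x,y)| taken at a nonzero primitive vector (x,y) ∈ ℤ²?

translate: b→16 (≡-24 mod 40), so (20,-24,17)→(20,16,13)
flip: (20,16,13)→(13,-16,20)
translate: b→10 (≡-16 mod 26), so (13,-16,20)→(13,10,17)
reduced (well bottom): (13,10,17) with a≤c, −a<b≤a
well minimum |f| = |-13| = 13 (negative-definite)

13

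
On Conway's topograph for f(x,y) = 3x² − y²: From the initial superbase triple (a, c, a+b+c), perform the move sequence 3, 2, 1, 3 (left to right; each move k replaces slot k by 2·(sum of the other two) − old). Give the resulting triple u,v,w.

start (3,-1,2) = (f(1,0),f(0,1),f(1,1))
replace slot 3: 2·(3+(-1)) − 2 = 2 → (3,-1,2)
replace slot 2: 2·(3+2) − (-1) = 11 → (3,11,2)
replace slot 1: 2·(11+2) − 3 = 23 → (23,11,2)
replace slot 3: 2·(23+11) − 2 = 66 → (23,11,66)

23,11,66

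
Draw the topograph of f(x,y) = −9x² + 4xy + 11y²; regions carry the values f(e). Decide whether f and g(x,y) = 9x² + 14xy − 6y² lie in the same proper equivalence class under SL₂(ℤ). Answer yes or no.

D₁ = 412, D₂ = 412
river cycle of f (length 12): (11, 18, -2), (-2, 18, 11), (11, 4, -9), (-9, 14, 6), (6, 10, -13), (-13, 16, 3), (3, 20, -1), (-1, 20, 3), (3, 16, -13), (-13, 10, 6), … (2 more)
river cycle of g (length 12): (-6, 10, 13), (13, 16, -3), (-3, 20, 1), (1, 20, -3), (-3, 16, 13), (13, 10, -6), (-6, 14, 9), (9, 4, -11), (-11, 18, 2), (2, 18, -11), … (2 more)
cycles differ ⇒ inequivalent

no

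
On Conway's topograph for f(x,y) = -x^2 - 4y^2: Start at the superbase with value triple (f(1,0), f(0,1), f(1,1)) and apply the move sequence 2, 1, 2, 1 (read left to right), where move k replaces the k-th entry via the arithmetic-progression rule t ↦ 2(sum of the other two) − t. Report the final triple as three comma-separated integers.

start (-1,-4,-5) = (f(1,0),f(0,1),f(1,1))
replace slot 2: 2·((-1)+(-5)) − (-4) = -8 → (-1,-8,-5)
replace slot 1: 2·((-8)+(-5)) − (-1) = -25 → (-25,-8,-5)
replace slot 2: 2·((-25)+(-5)) − (-8) = -52 → (-25,-52,-5)
replace slot 1: 2·((-52)+(-5)) − (-25) = -89 → (-89,-52,-5)

-89,-52,-5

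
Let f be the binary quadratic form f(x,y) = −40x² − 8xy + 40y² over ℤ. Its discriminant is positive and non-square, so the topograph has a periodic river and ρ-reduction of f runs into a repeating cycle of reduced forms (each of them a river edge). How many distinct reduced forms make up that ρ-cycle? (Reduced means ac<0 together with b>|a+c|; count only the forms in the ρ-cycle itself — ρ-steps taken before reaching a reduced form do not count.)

D = 6464, ⌊√D⌋ = 80
descent: ρ → (40,8,-40)  [lands on river]
river: ρ → (-40,72,8)
river: ρ → (8,72,-40)
river: ρ → (-40,8,40)
river: ρ → (40,72,-8)
river: ρ → (-8,72,40)
ρ-cycle length = 6 (tail of 1 descent step not counted)

6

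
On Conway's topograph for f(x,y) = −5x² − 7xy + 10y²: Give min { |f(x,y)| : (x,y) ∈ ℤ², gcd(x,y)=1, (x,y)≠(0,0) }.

descent: ρ → (10,7,-5)  [lands on river]
river: ρ → (-5,13,4)
river: ρ → (4,11,-8)
river: ρ → (-8,5,7)
river: ρ → (7,9,-6)
river: ρ → (-6,15,1)
river: ρ → (1,15,-6)
river: ρ → (-6,9,7)
river: ρ → (7,5,-8)
river: ρ → (-8,11,4)
river: ρ → (4,13,-5)
river: ρ → (-5,7,10)
river: ρ → (10,13,-2)
river: ρ → (-2,15,3)
river: ρ → (3,15,-2)
river: ρ → (-2,13,10)
closes: descent 1, river 16
min |a| on river = 1

1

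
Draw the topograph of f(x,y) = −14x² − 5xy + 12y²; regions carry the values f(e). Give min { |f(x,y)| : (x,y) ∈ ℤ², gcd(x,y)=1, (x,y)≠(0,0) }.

descent: ρ → (12,5,-14)  [lands on river]
river: ρ → (-14,23,3)
river: ρ → (3,25,-6)
river: ρ → (-6,23,7)
river: ρ → (7,19,-12)
river: ρ → (-12,5,14)
river: ρ → (14,23,-3)
river: ρ → (-3,25,6)
river: ρ → (6,23,-7)
river: ρ → (-7,19,12)
closes: descent 1, river 10
min |a| on river = 3

3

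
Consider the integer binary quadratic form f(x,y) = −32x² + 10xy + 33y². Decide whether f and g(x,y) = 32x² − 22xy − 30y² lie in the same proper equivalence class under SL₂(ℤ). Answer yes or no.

D₁ = 4324, D₂ = 4324
river cycle of f (length 42): (33, 56, -9), (-9, 52, 45), (45, 38, -16), (-16, 58, 15), (15, 62, -8), (-8, 50, 57), (57, 64, -1), (-1, 64, 57), (57, 50, -8), (-8, 62, 15), … (32 more)
river cycle of g (length 46): (-30, 22, 32), (32, 42, -20), (-20, 38, 36), (36, 34, -22), (-22, 54, 16), (16, 42, -40), (-40, 38, 18), (18, 34, -44), (-44, 54, 8), (8, 58, -30), … (36 more)
cycles differ ⇒ inequivalent

no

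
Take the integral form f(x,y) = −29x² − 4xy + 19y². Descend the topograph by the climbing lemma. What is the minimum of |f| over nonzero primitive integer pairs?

descent: ρ → (19,42,-6)  [lands on river]
river: ρ → (-6,42,19)
river: ρ → (19,34,-14)
river: ρ → (-14,22,31)
river: ρ → (31,40,-5)
river: ρ → (-5,40,31)
river: ρ → (31,22,-14)
river: ρ → (-14,34,19)
closes: descent 1, river 8
min |a| on river = 5

5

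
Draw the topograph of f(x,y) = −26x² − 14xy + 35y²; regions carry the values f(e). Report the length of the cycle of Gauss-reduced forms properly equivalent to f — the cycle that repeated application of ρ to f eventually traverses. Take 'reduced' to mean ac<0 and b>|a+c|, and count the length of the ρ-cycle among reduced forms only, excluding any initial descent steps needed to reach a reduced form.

D = 3836, ⌊√D⌋ = 61
descent: ρ → (35,14,-26)  [lands on river]
river: ρ → (-26,38,23)
river: ρ → (23,54,-10)
river: ρ → (-10,46,43)
river: ρ → (43,40,-13)
river: ρ → (-13,38,46)
river: ρ → (46,54,-5)
river: ρ → (-5,56,35)
ρ-cycle length = 8 (tail of 1 descent step not counted)

8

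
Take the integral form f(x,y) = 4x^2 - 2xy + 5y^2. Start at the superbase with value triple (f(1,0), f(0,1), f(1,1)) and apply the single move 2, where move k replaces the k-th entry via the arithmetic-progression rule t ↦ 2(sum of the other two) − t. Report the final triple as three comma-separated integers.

start (4,5,7) = (f(1,0),f(0,1),f(1,1))
replace slot 2: 2·(4+7) − 5 = 17 → (4,17,7)

4,17,7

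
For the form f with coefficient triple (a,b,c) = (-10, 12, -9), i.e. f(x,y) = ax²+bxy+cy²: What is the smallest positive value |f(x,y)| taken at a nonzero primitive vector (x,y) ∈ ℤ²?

translate: b→8 (≡-12 mod 20), so (10,-12,9)→(10,8,7)
flip: (10,8,7)→(7,-8,10)
translate: b→6 (≡-8 mod 14), so (7,-8,10)→(7,6,9)
reduced (well bottom): (7,6,9) with a≤c, −a<b≤a
well minimum |f| = |-7| = 7 (negative-definite)

7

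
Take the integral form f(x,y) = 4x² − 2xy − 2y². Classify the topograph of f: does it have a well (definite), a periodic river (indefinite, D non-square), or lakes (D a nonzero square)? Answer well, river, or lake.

D = b²−4ac = (-2)² − 4·4·(-2) = 36
D = 6² is a perfect square ⇒ form factors over ℤ ⇒ lakes

lake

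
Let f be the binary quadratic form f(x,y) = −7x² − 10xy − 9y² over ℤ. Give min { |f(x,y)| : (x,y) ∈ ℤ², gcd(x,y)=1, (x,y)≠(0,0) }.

translate: b→-4 (≡10 mod 14), so (7,10,9)→(7,-4,6)
flip: (7,-4,6)→(6,4,7)
reduced (well bottom): (6,4,7) with a≤c, −a<b≤a
well minimum |f| = |-6| = 6 (negative-definite)

6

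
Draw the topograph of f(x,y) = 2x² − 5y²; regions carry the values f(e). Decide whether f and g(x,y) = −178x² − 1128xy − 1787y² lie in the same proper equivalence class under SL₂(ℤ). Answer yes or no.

D₁ = 40, D₂ = 40
river cycle of f (length 6): (2, 4, -3), (-3, 2, 3), (3, 4, -2), (-2, 4, 3), (3, 2, -3), (-3, 4, 2)
river cycle of g (length 6): (2, 4, -3), (-3, 2, 3), (3, 4, -2), (-2, 4, 3), (3, 2, -3), (-3, 4, 2)
cycles coincide ⇒ equivalent

yes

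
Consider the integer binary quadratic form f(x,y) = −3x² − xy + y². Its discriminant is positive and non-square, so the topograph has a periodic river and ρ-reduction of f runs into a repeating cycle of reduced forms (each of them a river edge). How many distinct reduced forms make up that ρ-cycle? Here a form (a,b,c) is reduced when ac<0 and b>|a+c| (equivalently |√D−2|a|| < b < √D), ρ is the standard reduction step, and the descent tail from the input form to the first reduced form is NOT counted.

D = 13, ⌊√D⌋ = 3
descent: ρ → (1,3,-1)  [lands on river]
river: ρ → (-1,3,1)
ρ-cycle length = 2 (tail of 1 descent step not counted)

2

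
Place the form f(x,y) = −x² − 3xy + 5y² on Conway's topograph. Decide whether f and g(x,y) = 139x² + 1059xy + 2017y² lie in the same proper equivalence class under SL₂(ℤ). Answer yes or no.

D₁ = 29, D₂ = 29
river cycle of f (length 2): (-1, 5, 1), (1, 5, -1)
river cycle of g (length 2): (-1, 5, 1), (1, 5, -1)
cycles coincide ⇒ equivalent

yes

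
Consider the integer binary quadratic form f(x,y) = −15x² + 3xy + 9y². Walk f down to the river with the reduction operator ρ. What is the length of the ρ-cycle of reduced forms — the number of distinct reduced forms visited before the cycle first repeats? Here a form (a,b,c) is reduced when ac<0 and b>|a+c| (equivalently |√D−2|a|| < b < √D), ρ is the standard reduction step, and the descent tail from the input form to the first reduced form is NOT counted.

D = 549, ⌊√D⌋ = 23
descent: ρ → (9,15,-9)  [lands on river]
river: ρ → (-9,21,3)
river: ρ → (3,21,-9)
river: ρ → (-9,15,9)
river: ρ → (9,21,-3)
river: ρ → (-3,21,9)
ρ-cycle length = 6 (tail of 1 descent step not counted)

6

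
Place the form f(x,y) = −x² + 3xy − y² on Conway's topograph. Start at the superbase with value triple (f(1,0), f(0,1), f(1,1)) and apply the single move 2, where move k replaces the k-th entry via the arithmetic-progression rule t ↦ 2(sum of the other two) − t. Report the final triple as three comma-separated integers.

start (-1,-1,1) = (f(1,0),f(0,1),f(1,1))
replace slot 2: 2·((-1)+1) − (-1) = 1 → (-1,1,1)

-1,1,1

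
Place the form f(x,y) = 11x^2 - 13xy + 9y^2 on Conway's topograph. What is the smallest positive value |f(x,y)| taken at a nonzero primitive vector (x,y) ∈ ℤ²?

translate: b→9 (≡-13 mod 22), so (11,-13,9)→(11,9,7)
flip: (11,9,7)→(7,-9,11)
translate: b→5 (≡-9 mod 14), so (7,-9,11)→(7,5,9)
reduced (well bottom): (7,5,9) with a≤c, −a<b≤a
well minimum = a = 7

7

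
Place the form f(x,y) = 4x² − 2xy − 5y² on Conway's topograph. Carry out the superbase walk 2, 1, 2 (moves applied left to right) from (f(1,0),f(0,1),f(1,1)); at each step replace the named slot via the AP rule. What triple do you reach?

start (4,-5,-3) = (f(1,0),f(0,1),f(1,1))
replace slot 2: 2·(4+(-3)) − (-5) = 7 → (4,7,-3)
replace slot 1: 2·(7+(-3)) − 4 = 4 → (4,7,-3)
replace slot 2: 2·(4+(-3)) − 7 = -5 → (4,-5,-3)

4,-5,-3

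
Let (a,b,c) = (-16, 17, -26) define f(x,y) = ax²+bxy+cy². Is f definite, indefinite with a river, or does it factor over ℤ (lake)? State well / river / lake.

D = b²−4ac = 17² − 4·(-16)·(-26) = -1375
D < 0 ⇒ definite ⇒ every region one sign ⇒ single well

well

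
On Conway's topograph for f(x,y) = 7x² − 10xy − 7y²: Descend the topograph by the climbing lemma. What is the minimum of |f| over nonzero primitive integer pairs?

descent: ρ → (-7,10,7)  [lands on river]
river: ρ → (7,4,-10)
river: ρ → (-10,16,1)
river: ρ → (1,16,-10)
river: ρ → (-10,4,7)
river: ρ → (7,10,-7)
river: ρ → (-7,4,10)
river: ρ → (10,16,-1)
river: ρ → (-1,16,10)
river: ρ → (10,4,-7)
closes: descent 1, river 10
min |a| on river = 1

1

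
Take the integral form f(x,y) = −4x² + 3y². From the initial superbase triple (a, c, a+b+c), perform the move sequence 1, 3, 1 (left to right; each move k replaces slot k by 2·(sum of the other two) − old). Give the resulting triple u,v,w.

start (-4,3,-1) = (f(1,0),f(0,1),f(1,1))
replace slot 1: 2·(3+(-1)) − (-4) = 8 → (8,3,-1)
replace slot 3: 2·(8+3) − (-1) = 23 → (8,3,23)
replace slot 1: 2·(3+23) − 8 = 44 → (44,3,23)

44,3,23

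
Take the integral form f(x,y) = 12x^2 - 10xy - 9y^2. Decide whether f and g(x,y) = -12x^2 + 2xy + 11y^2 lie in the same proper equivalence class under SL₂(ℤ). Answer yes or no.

D₁ = 532, D₂ = 532
river cycle of f (length 16): (-9, 10, 12), (12, 14, -7), (-7, 14, 12), (12, 10, -9), (-9, 8, 13), (13, 18, -4), (-4, 22, 3), (3, 20, -11), (-11, 2, 12), (12, 22, -1), … (6 more)
river cycle of g (length 16): (11, 20, -3), (-3, 22, 4), (4, 18, -13), (-13, 8, 9), (9, 10, -12), (-12, 14, 7), (7, 14, -12), (-12, 10, 9), (9, 8, -13), (-13, 18, 4), … (6 more)
cycles differ ⇒ inequivalent

no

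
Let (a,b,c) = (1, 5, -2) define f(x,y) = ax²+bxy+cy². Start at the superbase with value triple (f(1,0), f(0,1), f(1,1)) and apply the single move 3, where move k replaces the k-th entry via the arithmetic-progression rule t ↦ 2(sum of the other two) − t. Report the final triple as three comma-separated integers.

start (1,-2,4) = (f(1,0),f(0,1),f(1,1))
replace slot 3: 2·(1+(-2)) − 4 = -6 → (1,-2,-6)

1,-2,-6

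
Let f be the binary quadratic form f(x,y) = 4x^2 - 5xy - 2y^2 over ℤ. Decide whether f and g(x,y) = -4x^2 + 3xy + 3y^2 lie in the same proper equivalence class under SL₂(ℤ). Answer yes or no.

D₁ = 57, D₂ = 57
river cycle of f (length 6): (-2, 5, 4), (4, 3, -3), (-3, 3, 4), (4, 5, -2), (-2, 7, 1), (1, 7, -2)
river cycle of g (length 6): (3, 3, -4), (-4, 5, 2), (2, 7, -1), (-1, 7, 2), (2, 5, -4), (-4, 3, 3)
cycles differ ⇒ inequivalent

no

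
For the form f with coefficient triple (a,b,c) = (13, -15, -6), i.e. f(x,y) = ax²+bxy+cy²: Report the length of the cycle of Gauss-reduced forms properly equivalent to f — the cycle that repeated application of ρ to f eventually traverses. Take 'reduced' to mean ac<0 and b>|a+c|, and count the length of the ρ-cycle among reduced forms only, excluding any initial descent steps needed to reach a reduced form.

D = 537, ⌊√D⌋ = 23
descent: ρ → (-6,15,13)  [lands on river]
river: ρ → (13,11,-8)
river: ρ → (-8,21,3)
river: ρ → (3,21,-8)
river: ρ → (-8,11,13)
river: ρ → (13,15,-6)
river: ρ → (-6,21,4)
river: ρ → (4,19,-11)
river: ρ → (-11,3,12)
river: ρ → (12,21,-2)
river: ρ → (-2,23,1)
river: ρ → (1,23,-2)
river: ρ → (-2,21,12)
river: ρ → (12,3,-11)
river: ρ → (-11,19,4)
river: ρ → (4,21,-6)
ρ-cycle length = 16 (tail of 1 descent step not counted)

16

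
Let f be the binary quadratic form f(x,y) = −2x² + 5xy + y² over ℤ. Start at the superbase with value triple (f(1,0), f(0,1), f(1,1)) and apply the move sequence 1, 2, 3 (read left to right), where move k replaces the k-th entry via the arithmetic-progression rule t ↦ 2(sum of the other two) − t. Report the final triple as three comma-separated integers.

start (-2,1,4) = (f(1,0),f(0,1),f(1,1))
replace slot 1: 2·(1+4) − (-2) = 12 → (12,1,4)
replace slot 2: 2·(12+4) − 1 = 31 → (12,31,4)
replace slot 3: 2·(12+31) − 4 = 82 → (12,31,82)

12,31,82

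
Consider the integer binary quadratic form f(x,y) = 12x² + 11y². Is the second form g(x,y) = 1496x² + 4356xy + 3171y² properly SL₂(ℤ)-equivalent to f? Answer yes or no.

D₁ = -528, D₂ = -528
f: flip: (12,0,11)→(11,0,12)
f: reduced (well bottom): (11,0,12) with a≤c, −a<b≤a
g: translate: b→1364 (≡4356 mod 2992), so (1496,4356,3171)→(1496,1364,311)
g: flip: (1496,1364,311)→(311,-1364,1496)
g: translate: b→-120 (≡-1364 mod 622), so (311,-1364,1496)→(311,-120,12)
g: flip: (311,-120,12)→(12,120,311)
g: translate: b→0 (≡120 mod 24), so (12,120,311)→(12,0,11)
g: flip: (12,0,11)→(11,0,12)
g: reduced (well bottom): (11,0,12) with a≤c, −a<b≤a
reduced forms (11, 0, 12) vs (11, 0, 12) ⇒ equivalent

yes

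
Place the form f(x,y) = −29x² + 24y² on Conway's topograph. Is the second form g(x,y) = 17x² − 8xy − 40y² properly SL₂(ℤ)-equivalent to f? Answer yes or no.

D₁ = 2784, D₂ = 2784
river cycle of f (length 4): (24, 48, -5), (-5, 52, 4), (4, 52, -5), (-5, 48, 24)
river cycle of g (length 8): (17, 26, -31), (-31, 36, 12), (12, 36, -31), (-31, 26, 17), (17, 42, -15), (-15, 48, 8), (8, 48, -15), (-15, 42, 17)
cycles differ ⇒ inequivalent

no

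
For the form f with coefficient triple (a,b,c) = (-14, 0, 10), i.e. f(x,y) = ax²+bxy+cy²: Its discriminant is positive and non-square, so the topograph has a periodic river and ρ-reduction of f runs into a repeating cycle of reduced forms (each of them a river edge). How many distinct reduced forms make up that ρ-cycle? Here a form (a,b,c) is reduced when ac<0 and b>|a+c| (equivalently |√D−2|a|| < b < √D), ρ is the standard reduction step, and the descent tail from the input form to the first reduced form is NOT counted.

D = 560, ⌊√D⌋ = 23
descent: ρ → (10,20,-4)  [lands on river]
river: ρ → (-4,20,10)
ρ-cycle length = 2 (tail of 1 descent step not counted)

2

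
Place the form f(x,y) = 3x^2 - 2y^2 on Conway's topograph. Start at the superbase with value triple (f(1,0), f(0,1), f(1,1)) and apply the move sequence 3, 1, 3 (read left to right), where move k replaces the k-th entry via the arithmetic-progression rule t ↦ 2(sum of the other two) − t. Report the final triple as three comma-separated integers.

start (3,-2,1) = (f(1,0),f(0,1),f(1,1))
replace slot 3: 2·(3+(-2)) − 1 = 1 → (3,-2,1)
replace slot 1: 2·((-2)+1) − 3 = -5 → (-5,-2,1)
replace slot 3: 2·((-5)+(-2)) − 1 = -15 → (-5,-2,-15)

-5,-2,-15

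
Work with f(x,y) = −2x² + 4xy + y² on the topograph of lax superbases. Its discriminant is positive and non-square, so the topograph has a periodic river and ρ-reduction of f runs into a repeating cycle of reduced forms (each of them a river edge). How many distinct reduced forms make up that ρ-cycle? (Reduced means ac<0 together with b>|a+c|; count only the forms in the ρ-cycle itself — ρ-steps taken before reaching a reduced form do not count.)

D = 24, ⌊√D⌋ = 4
river: ρ → (1,4,-2)
river: ρ → (-2,4,1)
ρ-cycle length = 2 (tail of 0 descent steps not counted)

2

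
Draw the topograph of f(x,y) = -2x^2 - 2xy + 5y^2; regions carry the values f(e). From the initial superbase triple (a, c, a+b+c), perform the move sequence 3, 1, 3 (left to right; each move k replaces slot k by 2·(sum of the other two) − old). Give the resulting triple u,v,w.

start (-2,5,1) = (f(1,0),f(0,1),f(1,1))
replace slot 3: 2·((-2)+5) − 1 = 5 → (-2,5,5)
replace slot 1: 2·(5+5) − (-2) = 22 → (22,5,5)
replace slot 3: 2·(22+5) − 5 = 49 → (22,5,49)

22,5,49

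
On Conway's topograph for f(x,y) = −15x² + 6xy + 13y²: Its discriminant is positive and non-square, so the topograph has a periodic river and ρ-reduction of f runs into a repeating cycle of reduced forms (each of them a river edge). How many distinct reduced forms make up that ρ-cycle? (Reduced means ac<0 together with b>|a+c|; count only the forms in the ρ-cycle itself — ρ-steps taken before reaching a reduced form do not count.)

D = 816, ⌊√D⌋ = 28
river: ρ → (13,20,-8)
river: ρ → (-8,28,1)
river: ρ → (1,28,-8)
river: ρ → (-8,20,13)
river: ρ → (13,6,-15)
river: ρ → (-15,24,4)
river: ρ → (4,24,-15)
river: ρ → (-15,6,13)
ρ-cycle length = 8 (tail of 0 descent steps not counted)

8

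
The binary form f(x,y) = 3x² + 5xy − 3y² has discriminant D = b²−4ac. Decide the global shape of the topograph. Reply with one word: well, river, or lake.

D = b²−4ac = 5² − 4·3·(-3) = 61
D > 0 non-square ⇒ indefinite ⇒ periodic river

river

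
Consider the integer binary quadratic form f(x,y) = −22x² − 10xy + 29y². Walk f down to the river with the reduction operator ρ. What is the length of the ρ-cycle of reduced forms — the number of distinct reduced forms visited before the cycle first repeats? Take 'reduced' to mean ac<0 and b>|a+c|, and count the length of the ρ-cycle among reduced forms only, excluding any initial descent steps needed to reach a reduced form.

D = 2652, ⌊√D⌋ = 51
descent: ρ → (29,10,-22)  [lands on river]
river: ρ → (-22,34,17)
river: ρ → (17,34,-22)
river: ρ → (-22,10,29)
river: ρ → (29,48,-3)
river: ρ → (-3,48,29)
ρ-cycle length = 6 (tail of 1 descent step not counted)

6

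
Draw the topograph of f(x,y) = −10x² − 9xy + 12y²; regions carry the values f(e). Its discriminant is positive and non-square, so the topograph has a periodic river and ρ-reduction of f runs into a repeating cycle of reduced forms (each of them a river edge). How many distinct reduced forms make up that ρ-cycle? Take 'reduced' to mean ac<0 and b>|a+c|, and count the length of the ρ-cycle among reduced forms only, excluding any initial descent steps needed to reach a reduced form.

D = 561, ⌊√D⌋ = 23
descent: ρ → (12,9,-10)  [lands on river]
river: ρ → (-10,11,11)
river: ρ → (11,11,-10)
river: ρ → (-10,9,12)
river: ρ → (12,15,-7)
river: ρ → (-7,13,14)
river: ρ → (14,15,-6)
river: ρ → (-6,21,5)
river: ρ → (5,19,-10)
river: ρ → (-10,21,3)
river: ρ → (3,21,-10)
river: ρ → (-10,19,5)
river: ρ → (5,21,-6)
river: ρ → (-6,15,14)
river: ρ → (14,13,-7)
river: ρ → (-7,15,12)
ρ-cycle length = 16 (tail of 1 descent step not counted)

16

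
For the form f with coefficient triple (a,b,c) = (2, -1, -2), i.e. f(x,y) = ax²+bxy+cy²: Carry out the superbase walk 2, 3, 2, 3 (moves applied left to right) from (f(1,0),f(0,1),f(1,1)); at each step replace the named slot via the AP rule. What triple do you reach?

start (2,-2,-1) = (f(1,0),f(0,1),f(1,1))
replace slot 2: 2·(2+(-1)) − (-2) = 4 → (2,4,-1)
replace slot 3: 2·(2+4) − (-1) = 13 → (2,4,13)
replace slot 2: 2·(2+13) − 4 = 26 → (2,26,13)
replace slot 3: 2·(2+26) − 13 = 43 → (2,26,43)

2,26,43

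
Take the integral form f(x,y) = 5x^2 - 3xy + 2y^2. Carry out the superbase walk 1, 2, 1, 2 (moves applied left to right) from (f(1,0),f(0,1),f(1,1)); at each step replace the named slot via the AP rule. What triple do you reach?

start (5,2,4) = (f(1,0),f(0,1),f(1,1))
replace slot 1: 2·(2+4) − 5 = 7 → (7,2,4)
replace slot 2: 2·(7+4) − 2 = 20 → (7,20,4)
replace slot 1: 2·(20+4) − 7 = 41 → (41,20,4)
replace slot 2: 2·(41+4) − 20 = 70 → (41,70,4)

41,70,4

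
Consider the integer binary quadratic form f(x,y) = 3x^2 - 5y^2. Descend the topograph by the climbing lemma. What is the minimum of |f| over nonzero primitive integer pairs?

descent: ρ → (-5,0,3)
descent: ρ → (3,6,-2)  [lands on river]
river: ρ → (-2,6,3)
closes: descent 2, river 2
min |a| on river = 2

2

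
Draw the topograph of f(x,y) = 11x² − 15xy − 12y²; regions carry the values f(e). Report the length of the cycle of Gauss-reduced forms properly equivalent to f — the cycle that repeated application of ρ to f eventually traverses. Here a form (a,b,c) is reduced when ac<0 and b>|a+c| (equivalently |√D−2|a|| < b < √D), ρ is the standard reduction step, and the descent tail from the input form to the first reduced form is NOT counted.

D = 753, ⌊√D⌋ = 27
descent: ρ → (-12,15,11)  [lands on river]
river: ρ → (11,7,-16)
river: ρ → (-16,25,2)
river: ρ → (2,27,-3)
river: ρ → (-3,27,2)
river: ρ → (2,25,-16)
river: ρ → (-16,7,11)
river: ρ → (11,15,-12)
river: ρ → (-12,9,14)
river: ρ → (14,19,-7)
river: ρ → (-7,23,8)
river: ρ → (8,25,-4)
river: ρ → (-4,23,14)
river: ρ → (14,5,-13)
river: ρ → (-13,21,6)
river: ρ → (6,27,-1)
river: ρ → (-1,27,6)
river: ρ → (6,21,-13)
river: ρ → (-13,5,14)
river: ρ → (14,23,-4)
river: ρ → (-4,25,8)
river: ρ → (8,23,-7)
river: ρ → (-7,19,14)
river: ρ → (14,9,-12)
ρ-cycle length = 24 (tail of 1 descent step not counted)

24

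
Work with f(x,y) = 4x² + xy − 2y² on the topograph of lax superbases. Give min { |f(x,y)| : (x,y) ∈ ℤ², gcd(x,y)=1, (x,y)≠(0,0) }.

descent: ρ → (-2,3,3)  [lands on river]
river: ρ → (3,3,-2)
river: ρ → (-2,5,1)
river: ρ → (1,5,-2)
closes: descent 1, river 4
min |a| on river = 1

1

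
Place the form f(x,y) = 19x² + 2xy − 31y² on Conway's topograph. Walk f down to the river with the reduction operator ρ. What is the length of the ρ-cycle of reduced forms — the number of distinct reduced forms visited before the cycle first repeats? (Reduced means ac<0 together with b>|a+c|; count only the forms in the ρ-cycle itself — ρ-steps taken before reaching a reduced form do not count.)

D = 2360, ⌊√D⌋ = 48
descent: ρ → (-31,-2,19)
descent: ρ → (19,40,-10)  [lands on river]
river: ρ → (-10,40,19)
river: ρ → (19,36,-14)
river: ρ → (-14,48,1)
river: ρ → (1,48,-14)
river: ρ → (-14,36,19)
ρ-cycle length = 6 (tail of 2 descent steps not counted)

6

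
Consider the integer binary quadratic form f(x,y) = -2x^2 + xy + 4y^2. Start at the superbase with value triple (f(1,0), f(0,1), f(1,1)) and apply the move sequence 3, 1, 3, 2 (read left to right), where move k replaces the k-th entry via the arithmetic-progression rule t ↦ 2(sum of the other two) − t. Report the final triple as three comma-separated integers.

start (-2,4,3) = (f(1,0),f(0,1),f(1,1))
replace slot 3: 2·((-2)+4) − 3 = 1 → (-2,4,1)
replace slot 1: 2·(4+1) − (-2) = 12 → (12,4,1)
replace slot 3: 2·(12+4) − 1 = 31 → (12,4,31)
replace slot 2: 2·(12+31) − 4 = 82 → (12,82,31)

12,82,31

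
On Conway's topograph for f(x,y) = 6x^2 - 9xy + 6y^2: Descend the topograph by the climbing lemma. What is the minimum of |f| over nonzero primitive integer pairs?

translate: b→3 (≡-9 mod 12), so (6,-9,6)→(6,3,3)
flip: (6,3,3)→(3,-3,6)
translate: b→3 (≡-3 mod 6), so (3,-3,6)→(3,3,6)
reduced (well bottom): (3,3,6) with a≤c, −a<b≤a
well minimum = a = 3

3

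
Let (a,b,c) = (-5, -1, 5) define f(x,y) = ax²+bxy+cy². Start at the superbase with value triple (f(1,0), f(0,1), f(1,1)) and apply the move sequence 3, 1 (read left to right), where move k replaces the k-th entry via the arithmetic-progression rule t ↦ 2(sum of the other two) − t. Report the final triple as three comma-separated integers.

start (-5,5,-1) = (f(1,0),f(0,1),f(1,1))
replace slot 3: 2·((-5)+5) − (-1) = 1 → (-5,5,1)
replace slot 1: 2·(5+1) − (-5) = 17 → (17,5,1)

17,5,1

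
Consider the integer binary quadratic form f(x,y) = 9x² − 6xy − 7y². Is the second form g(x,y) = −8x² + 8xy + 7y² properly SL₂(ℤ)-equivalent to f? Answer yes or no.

D₁ = 288, D₂ = 288
river cycle of f (length 6): (-7, 6, 9), (9, 12, -4), (-4, 12, 9), (9, 6, -7), (-7, 8, 8), (8, 8, -7)
river cycle of g (length 6): (7, 6, -9), (-9, 12, 4), (4, 12, -9), (-9, 6, 7), (7, 8, -8), (-8, 8, 7)
cycles differ ⇒ inequivalent

no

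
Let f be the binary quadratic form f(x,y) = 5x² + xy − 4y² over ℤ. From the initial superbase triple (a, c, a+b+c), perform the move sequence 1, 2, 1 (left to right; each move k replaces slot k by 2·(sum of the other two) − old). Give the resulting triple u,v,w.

start (5,-4,2) = (f(1,0),f(0,1),f(1,1))
replace slot 1: 2·((-4)+2) − 5 = -9 → (-9,-4,2)
replace slot 2: 2·((-9)+2) − (-4) = -10 → (-9,-10,2)
replace slot 1: 2·((-10)+2) − (-9) = -7 → (-7,-10,2)

-7,-10,2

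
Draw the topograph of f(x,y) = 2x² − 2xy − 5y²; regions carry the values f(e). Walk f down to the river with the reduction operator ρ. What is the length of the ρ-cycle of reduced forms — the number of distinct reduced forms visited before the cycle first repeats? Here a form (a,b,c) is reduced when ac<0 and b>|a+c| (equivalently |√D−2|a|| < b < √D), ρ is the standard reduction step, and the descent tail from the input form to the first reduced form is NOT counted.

D = 44, ⌊√D⌋ = 6
descent: ρ → (-5,2,2)
descent: ρ → (2,6,-1)  [lands on river]
river: ρ → (-1,6,2)
ρ-cycle length = 2 (tail of 2 descent steps not counted)

2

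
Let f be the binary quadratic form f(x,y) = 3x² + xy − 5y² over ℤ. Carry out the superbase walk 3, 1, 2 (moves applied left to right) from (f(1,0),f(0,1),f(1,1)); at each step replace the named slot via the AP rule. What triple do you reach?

start (3,-5,-1) = (f(1,0),f(0,1),f(1,1))
replace slot 3: 2·(3+(-5)) − (-1) = -3 → (3,-5,-3)
replace slot 1: 2·((-5)+(-3)) − 3 = -19 → (-19,-5,-3)
replace slot 2: 2·((-19)+(-3)) − (-5) = -39 → (-19,-39,-3)

-19,-39,-3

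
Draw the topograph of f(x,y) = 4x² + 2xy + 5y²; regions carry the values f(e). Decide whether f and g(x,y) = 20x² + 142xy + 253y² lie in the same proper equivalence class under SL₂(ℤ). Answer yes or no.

D₁ = -76, D₂ = -76
f: reduced (well bottom): (4,2,5) with a≤c, −a<b≤a
g: translate: b→-18 (≡142 mod 40), so (20,142,253)→(20,-18,5)
g: flip: (20,-18,5)→(5,18,20)
g: translate: b→-2 (≡18 mod 10), so (5,18,20)→(5,-2,4)
g: flip: (5,-2,4)→(4,2,5)
g: reduced (well bottom): (4,2,5) with a≤c, −a<b≤a
reduced forms (4, 2, 5) vs (4, 2, 5) ⇒ equivalent

yes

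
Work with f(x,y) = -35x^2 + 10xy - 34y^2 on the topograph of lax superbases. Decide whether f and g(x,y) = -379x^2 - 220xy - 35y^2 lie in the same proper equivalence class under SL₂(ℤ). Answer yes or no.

D₁ = -4660, D₂ = -4660
f is negative-definite; reduce −f:
−f: flip: (35,-10,34)→(34,10,35)
−f: reduced (well bottom): (34,10,35) with a≤c, −a<b≤a
flip sign back: reduced form of f is (-34,-10,-35)
g is negative-definite; reduce −g:
−g: flip: (379,220,35)→(35,-220,379)
−g: translate: b→-10 (≡-220 mod 70), so (35,-220,379)→(35,-10,34)
−g: flip: (35,-10,34)→(34,10,35)
−g: reduced (well bottom): (34,10,35) with a≤c, −a<b≤a
flip sign back: reduced form of g is (-34,-10,-35)
reduced forms (-34, -10, -35) vs (-34, -10, -35) ⇒ equivalent

yes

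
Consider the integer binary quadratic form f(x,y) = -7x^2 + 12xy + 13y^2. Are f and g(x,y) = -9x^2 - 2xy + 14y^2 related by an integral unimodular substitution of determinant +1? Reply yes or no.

D₁ = 508, D₂ = 508
river cycle of f (length 12): (13, 14, -6), (-6, 22, 1), (1, 22, -6), (-6, 14, 13), (13, 12, -7), (-7, 16, 9), (9, 20, -3), (-3, 22, 2), (2, 22, -3), (-3, 20, 9), … (2 more)
river cycle of g (length 12): (-9, 16, 7), (7, 12, -13), (-13, 14, 6), (6, 22, -1), (-1, 22, 6), (6, 14, -13), (-13, 12, 7), (7, 16, -9), (-9, 20, 3), (3, 22, -2), … (2 more)
cycles differ ⇒ inequivalent

no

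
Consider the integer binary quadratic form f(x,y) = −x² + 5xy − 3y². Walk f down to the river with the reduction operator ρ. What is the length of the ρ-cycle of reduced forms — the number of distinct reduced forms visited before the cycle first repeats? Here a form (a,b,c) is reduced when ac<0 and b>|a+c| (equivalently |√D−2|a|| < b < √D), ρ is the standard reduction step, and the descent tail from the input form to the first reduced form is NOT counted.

D = 13, ⌊√D⌋ = 3
descent: ρ → (-3,1,1)
descent: ρ → (1,3,-1)  [lands on river]
river: ρ → (-1,3,1)
ρ-cycle length = 2 (tail of 2 descent steps not counted)

2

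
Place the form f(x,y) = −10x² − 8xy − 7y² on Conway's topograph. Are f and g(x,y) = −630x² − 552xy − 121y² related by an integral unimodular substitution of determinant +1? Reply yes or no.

D₁ = -216, D₂ = -216
f is negative-definite; reduce −f:
−f: flip: (10,8,7)→(7,-8,10)
−f: translate: b→6 (≡-8 mod 14), so (7,-8,10)→(7,6,9)
−f: reduced (well bottom): (7,6,9) with a≤c, −a<b≤a
flip sign back: reduced form of f is (-7,-6,-9)
g is negative-definite; reduce −g:
−g: flip: (630,552,121)→(121,-552,630)
−g: translate: b→-68 (≡-552 mod 242), so (121,-552,630)→(121,-68,10)
−g: flip: (121,-68,10)→(10,68,121)
−g: translate: b→8 (≡68 mod 20), so (10,68,121)→(10,8,7)
−g: flip: (10,8,7)→(7,-8,10)
−g: translate: b→6 (≡-8 mod 14), so (7,-8,10)→(7,6,9)
−g: reduced (well bottom): (7,6,9) with a≤c, −a<b≤a
flip sign back: reduced form of g is (-7,-6,-9)
reduced forms (-7, -6, -9) vs (-7, -6, -9) ⇒ equivalent

yes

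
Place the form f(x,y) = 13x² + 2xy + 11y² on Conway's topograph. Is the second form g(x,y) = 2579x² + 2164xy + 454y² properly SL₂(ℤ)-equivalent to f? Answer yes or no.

D₁ = -568, D₂ = -568
f: flip: (13,2,11)→(11,-2,13)
f: reduced (well bottom): (11,-2,13) with a≤c, −a<b≤a
g: flip: (2579,2164,454)→(454,-2164,2579)
g: translate: b→-348 (≡-2164 mod 908), so (454,-2164,2579)→(454,-348,67)
g: flip: (454,-348,67)→(67,348,454)
g: translate: b→-54 (≡348 mod 134), so (67,348,454)→(67,-54,13)
g: flip: (67,-54,13)→(13,54,67)
g: translate: b→2 (≡54 mod 26), so (13,54,67)→(13,2,11)
g: flip: (13,2,11)→(11,-2,13)
g: reduced (well bottom): (11,-2,13) with a≤c, −a<b≤a
reduced forms (11, -2, 13) vs (11, -2, 13) ⇒ equivalent

yes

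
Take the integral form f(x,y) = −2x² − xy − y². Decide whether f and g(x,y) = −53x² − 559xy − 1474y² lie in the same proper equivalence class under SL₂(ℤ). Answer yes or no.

D₁ = -7, D₂ = -7
f is negative-definite; reduce −f:
−f: flip: (2,1,1)→(1,-1,2)
−f: translate: b→1 (≡-1 mod 2), so (1,-1,2)→(1,1,2)
−f: reduced (well bottom): (1,1,2) with a≤c, −a<b≤a
flip sign back: reduced form of f is (-1,-1,-2)
g is negative-definite; reduce −g:
−g: translate: b→29 (≡559 mod 106), so (53,559,1474)→(53,29,4)
−g: flip: (53,29,4)→(4,-29,53)
−g: translate: b→3 (≡-29 mod 8), so (4,-29,53)→(4,3,1)
−g: flip: (4,3,1)→(1,-3,4)
−g: translate: b→1 (≡-3 mod 2), so (1,-3,4)→(1,1,2)
−g: reduced (well bottom): (1,1,2) with a≤c, −a<b≤a
flip sign back: reduced form of g is (-1,-1,-2)
reduced forms (-1, -1, -2) vs (-1, -1, -2) ⇒ equivalent

yes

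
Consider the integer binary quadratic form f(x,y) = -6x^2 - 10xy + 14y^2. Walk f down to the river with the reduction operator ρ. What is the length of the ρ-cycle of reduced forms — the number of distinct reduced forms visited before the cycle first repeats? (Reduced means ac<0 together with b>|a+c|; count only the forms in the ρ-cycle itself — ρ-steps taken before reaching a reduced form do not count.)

D = 436, ⌊√D⌋ = 20
descent: ρ → (14,10,-6)  [lands on river]
river: ρ → (-6,14,10)
river: ρ → (10,6,-10)
river: ρ → (-10,14,6)
river: ρ → (6,10,-14)
river: ρ → (-14,18,2)
river: ρ → (2,18,-14)
river: ρ → (-14,10,6)
river: ρ → (6,14,-10)
river: ρ → (-10,6,10)
river: ρ → (10,14,-6)
river: ρ → (-6,10,14)
river: ρ → (14,18,-2)
river: ρ → (-2,18,14)
ρ-cycle length = 14 (tail of 1 descent step not counted)

14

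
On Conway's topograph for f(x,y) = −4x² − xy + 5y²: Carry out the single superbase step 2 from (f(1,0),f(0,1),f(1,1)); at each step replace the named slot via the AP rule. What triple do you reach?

start (-4,5,0) = (f(1,0),f(0,1),f(1,1))
replace slot 2: 2·((-4)+0) − 5 = -13 → (-4,-13,0)

-4,-13,0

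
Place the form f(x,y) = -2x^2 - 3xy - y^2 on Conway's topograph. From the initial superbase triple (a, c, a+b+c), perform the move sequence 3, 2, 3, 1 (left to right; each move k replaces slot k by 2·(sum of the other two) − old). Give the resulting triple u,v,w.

start (-2,-1,-6) = (f(1,0),f(0,1),f(1,1))
replace slot 3: 2·((-2)+(-1)) − (-6) = 0 → (-2,-1,0)
replace slot 2: 2·((-2)+0) − (-1) = -3 → (-2,-3,0)
replace slot 3: 2·((-2)+(-3)) − 0 = -10 → (-2,-3,-10)
replace slot 1: 2·((-3)+(-10)) − (-2) = -24 → (-24,-3,-10)

-24,-3,-10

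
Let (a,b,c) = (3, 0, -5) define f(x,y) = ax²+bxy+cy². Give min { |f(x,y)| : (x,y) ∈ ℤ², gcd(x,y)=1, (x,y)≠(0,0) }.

descent: ρ → (-5,0,3)
descent: ρ → (3,6,-2)  [lands on river]
river: ρ → (-2,6,3)
closes: descent 2, river 2
min |a| on river = 2

2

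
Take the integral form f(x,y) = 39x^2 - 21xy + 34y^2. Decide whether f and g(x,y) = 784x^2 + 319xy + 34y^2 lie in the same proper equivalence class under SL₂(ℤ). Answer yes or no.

D₁ = -4863, D₂ = -4863
f: flip: (39,-21,34)→(34,21,39)
f: reduced (well bottom): (34,21,39) with a≤c, −a<b≤a
g: flip: (784,319,34)→(34,-319,784)
g: translate: b→21 (≡-319 mod 68), so (34,-319,784)→(34,21,39)
g: reduced (well bottom): (34,21,39) with a≤c, −a<b≤a
reduced forms (34, 21, 39) vs (34, 21, 39) ⇒ equivalent

yes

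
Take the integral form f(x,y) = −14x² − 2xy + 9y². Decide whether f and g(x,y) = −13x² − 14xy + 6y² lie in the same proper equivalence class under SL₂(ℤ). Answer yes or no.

D₁ = 508, D₂ = 508
river cycle of f (length 12): (9, 20, -3), (-3, 22, 2), (2, 22, -3), (-3, 20, 9), (9, 16, -7), (-7, 12, 13), (13, 14, -6), (-6, 22, 1), (1, 22, -6), (-6, 14, 13), … (2 more)
river cycle of g (length 12): (6, 14, -13), (-13, 12, 7), (7, 16, -9), (-9, 20, 3), (3, 22, -2), (-2, 22, 3), (3, 20, -9), (-9, 16, 7), (7, 12, -13), (-13, 14, 6), … (2 more)
cycles differ ⇒ inequivalent

no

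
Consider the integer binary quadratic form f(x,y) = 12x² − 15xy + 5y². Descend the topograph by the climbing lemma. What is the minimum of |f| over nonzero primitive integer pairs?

translate: b→9 (≡-15 mod 24), so (12,-15,5)→(12,9,2)
flip: (12,9,2)→(2,-9,12)
translate: b→-1 (≡-9 mod 4), so (2,-9,12)→(2,-1,2)
flip: (2,-1,2)→(2,1,2)
reduced (well bottom): (2,1,2) with a≤c, −a<b≤a
well minimum = a = 2

2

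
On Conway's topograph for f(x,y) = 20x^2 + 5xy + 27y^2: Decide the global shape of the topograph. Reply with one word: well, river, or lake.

D = b²−4ac = 5² − 4·20·27 = -2135
D < 0 ⇒ definite ⇒ every region one sign ⇒ single well

well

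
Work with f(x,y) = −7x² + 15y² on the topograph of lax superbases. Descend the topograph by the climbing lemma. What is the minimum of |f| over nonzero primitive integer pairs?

descent: ρ → (15,0,-7)
descent: ρ → (-7,14,8)  [lands on river]
river: ρ → (8,18,-3)
river: ρ → (-3,18,8)
river: ρ → (8,14,-7)
closes: descent 2, river 4
min |a| on river = 3

3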